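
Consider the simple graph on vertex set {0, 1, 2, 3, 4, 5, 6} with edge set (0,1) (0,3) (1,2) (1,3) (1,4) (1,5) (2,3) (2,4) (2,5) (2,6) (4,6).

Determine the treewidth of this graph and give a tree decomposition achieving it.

Each bag holds 3 vertices, so the decomposition has width 2, which upper-bounds the treewidth. Conversely, {0, 1, 3} is a clique of size 3, and the vertices of any clique must share a bag in every tree decomposition; so some bag has ≥ 3 vertices and tw(G) ≥ 2. Hence tw(G) = 2 exactly.

Treewidth 2.
One such decomposition:
Bags: B1 = {1, 2, 4}  B2 = {1, 2, 3}  B3 = {1, 2, 5}  B4 = {0, 1, 3}  B5 = {2, 4, 6}
Tree: B1–B2, B2–B3, B2–B4, B1–B5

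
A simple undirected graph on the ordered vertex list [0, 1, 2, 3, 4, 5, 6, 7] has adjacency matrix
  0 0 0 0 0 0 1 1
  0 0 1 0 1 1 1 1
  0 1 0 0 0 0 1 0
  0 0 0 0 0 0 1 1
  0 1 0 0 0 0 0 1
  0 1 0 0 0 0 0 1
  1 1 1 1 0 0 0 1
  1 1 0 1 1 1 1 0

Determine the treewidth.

2

A width-2 tree decomposition is:
Bags: B1 = {1, 5, 7}  B2 = {1, 6, 7}  B3 = {1, 4, 7}  B4 = {3, 6, 7}  B5 = {1, 2, 6}  B6 = {0, 6, 7}
Tree: B1–B2, B2–B3, B2–B4, B2–B5, B4–B6
Each bag holds 3 vertices, so the decomposition has width 2, which upper-bounds the treewidth. For the lower bound, the 3 vertices {1, 2, 6} are pairwise adjacent, and any tree decomposition puts a clique entirely inside one bag — forcing width ≥ 2. Hence tw(G) = 2 exactly.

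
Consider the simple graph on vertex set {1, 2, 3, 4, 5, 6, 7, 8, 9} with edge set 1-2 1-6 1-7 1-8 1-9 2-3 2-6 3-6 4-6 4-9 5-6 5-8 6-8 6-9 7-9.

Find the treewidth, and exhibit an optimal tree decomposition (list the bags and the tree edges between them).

Treewidth 2.
One such decomposition:
Bags: B1 = {1, 2, 6}  B2 = {1, 6, 9}  B3 = {2, 3, 6}  B4 = {1, 6, 8}  B5 = {5, 6, 8}  B6 = {1, 7, 9}  B7 = {4, 6, 9}
Tree: B1–B2, B1–B3, B2–B4, B4–B5, B2–B6, B2–B7

Each bag holds 3 vertices, so the decomposition has width 2, which upper-bounds the treewidth. On the other hand G contains the 3-clique {1, 6, 8}. A clique must lie in a single bag of any decomposition, so no decomposition can have width below 2. Therefore the treewidth is 2.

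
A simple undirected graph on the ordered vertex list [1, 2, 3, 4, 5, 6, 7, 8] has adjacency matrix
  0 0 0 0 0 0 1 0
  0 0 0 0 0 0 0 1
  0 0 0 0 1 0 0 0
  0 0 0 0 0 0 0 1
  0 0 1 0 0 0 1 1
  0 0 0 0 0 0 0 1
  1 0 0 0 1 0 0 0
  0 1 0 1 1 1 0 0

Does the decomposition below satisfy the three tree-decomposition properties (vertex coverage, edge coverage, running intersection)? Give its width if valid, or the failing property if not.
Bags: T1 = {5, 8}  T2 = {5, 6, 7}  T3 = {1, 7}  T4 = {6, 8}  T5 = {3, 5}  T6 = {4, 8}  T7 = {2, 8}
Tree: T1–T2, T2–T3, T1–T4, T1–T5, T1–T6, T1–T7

No — bags containing vertex 6 are not connected in the tree.

A tree decomposition must satisfy three properties: every vertex lies in some bag; for every edge, both endpoints lie together in some bag; and for every vertex, the bags containing it form a connected subtree. Here bags containing vertex 6 are not connected in the tree, so the decomposition is invalid.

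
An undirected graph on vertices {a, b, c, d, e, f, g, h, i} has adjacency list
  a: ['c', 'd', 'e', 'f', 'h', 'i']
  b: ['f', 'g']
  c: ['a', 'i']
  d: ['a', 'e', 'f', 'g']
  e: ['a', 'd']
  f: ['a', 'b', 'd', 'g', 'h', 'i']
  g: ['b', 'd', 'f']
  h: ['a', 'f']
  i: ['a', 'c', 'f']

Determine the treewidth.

A width-2 tree decomposition is:
Bags: B1 = {a, f, i}  B2 = {a, c, i}  B3 = {a, f, h}  B4 = {a, d, f}  B5 = {a, d, e}  B6 = {d, f, g}  B7 = {b, f, g}
Tree: B1–B2, B1–B3, B1–B4, B4–B5, B4–B6, B6–B7
The largest bag has 3 vertices, giving width 2; this decomposition certifies tw(G) ≤ 2. Conversely, {a, d, e} is a clique of size 3, and the vertices of any clique must share a bag in every tree decomposition; so some bag has ≥ 3 vertices and tw(G) ≥ 2. Therefore the treewidth is 2.

2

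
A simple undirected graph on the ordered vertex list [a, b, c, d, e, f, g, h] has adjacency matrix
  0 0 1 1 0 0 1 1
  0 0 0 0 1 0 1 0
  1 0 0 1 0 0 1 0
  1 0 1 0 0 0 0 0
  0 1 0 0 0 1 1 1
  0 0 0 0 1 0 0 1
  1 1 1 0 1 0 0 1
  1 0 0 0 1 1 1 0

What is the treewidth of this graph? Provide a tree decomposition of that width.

Every bag has size at most 3, so the width is 3 − 1 = 2 and tw(G) ≤ 2. For the lower bound, the 3 vertices {a, c, d} are pairwise adjacent, and any tree decomposition puts a clique entirely inside one bag — forcing width ≥ 2. Therefore the treewidth is 2.

Treewidth 2.
One optimal decomposition is:
Bags: B1 = {a, g, h}  B2 = {e, g, h}  B3 = {a, c, g}  B4 = {a, c, d}  B5 = {e, f, h}  B6 = {b, e, g}
Tree: B1–B2, B1–B3, B3–B4, B2–B5, B2–B6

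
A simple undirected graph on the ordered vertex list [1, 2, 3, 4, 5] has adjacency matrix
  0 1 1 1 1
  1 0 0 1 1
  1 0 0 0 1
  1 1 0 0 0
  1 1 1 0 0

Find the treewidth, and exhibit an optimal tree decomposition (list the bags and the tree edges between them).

Treewidth 2.
One optimal decomposition is:
Bags: B1 = {1, 2, 5}  B2 = {1, 3, 5}  B3 = {1, 2, 4}
Tree: B1–B2, B1–B3

The largest bag has 3 vertices, giving width 2; this decomposition certifies tw(G) ≤ 2. On the other hand G contains the 3-clique {1, 2, 4}. A clique must lie in a single bag of any decomposition, so no decomposition can have width below 2. Therefore the treewidth is 2.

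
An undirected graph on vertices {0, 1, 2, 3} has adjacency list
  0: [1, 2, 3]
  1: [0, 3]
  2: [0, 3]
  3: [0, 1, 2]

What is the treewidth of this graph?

2

A width-2 tree decomposition is:
Bags: B1 = {0, 2, 3}  B2 = {0, 1, 3}
Tree: B1–B2
Each bag holds 3 vertices, so the decomposition has width 2, which upper-bounds the treewidth. Conversely, {0, 1, 3} is a clique of size 3, and the vertices of any clique must share a bag in every tree decomposition; so some bag has ≥ 3 vertices and tw(G) ≥ 2. Therefore the treewidth is 2.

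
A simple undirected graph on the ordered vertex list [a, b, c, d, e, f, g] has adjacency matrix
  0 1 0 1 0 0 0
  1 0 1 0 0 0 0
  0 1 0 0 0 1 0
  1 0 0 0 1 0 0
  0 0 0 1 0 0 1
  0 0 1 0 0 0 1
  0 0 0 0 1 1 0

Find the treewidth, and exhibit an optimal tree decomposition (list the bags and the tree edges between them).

Treewidth 2.
One such decomposition:
Bags: B1 = {b, c, f}  B2 = {b, f, g}  B3 = {b, e, g}  B4 = {b, d, e}  B5 = {a, b, d}
Tree: B1–B2, B2–B3, B3–B4, B4–B5

Each bag holds 3 vertices, so the decomposition has width 2, which upper-bounds the treewidth. Since b–c–f–g–e–d–a–b is a cycle in G, G is not acyclic. Forests are exactly the graphs of treewidth ≤ 1, so tw(G) ≥ 2. Therefore the treewidth is 2.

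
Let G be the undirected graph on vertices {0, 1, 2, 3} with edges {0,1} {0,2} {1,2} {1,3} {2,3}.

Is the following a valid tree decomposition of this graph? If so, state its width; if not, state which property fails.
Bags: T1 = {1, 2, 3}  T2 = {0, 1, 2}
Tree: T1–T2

Yes; width 2.

Vertex coverage: the bags together contain {0, 1, 2, 3}, the full vertex set. Edge coverage: each edge of G has both endpoints in at least one bag. Running intersection: for every vertex, the bags containing it form a connected subtree. All three properties hold, so this is a valid tree decomposition of width max|bag| − 1 = 2, and hence tw(G) ≤ 2.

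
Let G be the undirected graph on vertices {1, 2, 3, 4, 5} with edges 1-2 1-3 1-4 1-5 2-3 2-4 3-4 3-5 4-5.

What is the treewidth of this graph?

A width-3 tree decomposition is:
Bags: B1 = {1, 2, 3, 4}  B2 = {1, 3, 4, 5}
Tree: B1–B2
The largest bag has 4 vertices, giving width 3; this decomposition certifies tw(G) ≤ 3. Conversely, {1, 2, 3, 4} is a clique of size 4, and the vertices of any clique must share a bag in every tree decomposition; so some bag has ≥ 4 vertices and tw(G) ≥ 3. Hence tw(G) = 3 exactly.

3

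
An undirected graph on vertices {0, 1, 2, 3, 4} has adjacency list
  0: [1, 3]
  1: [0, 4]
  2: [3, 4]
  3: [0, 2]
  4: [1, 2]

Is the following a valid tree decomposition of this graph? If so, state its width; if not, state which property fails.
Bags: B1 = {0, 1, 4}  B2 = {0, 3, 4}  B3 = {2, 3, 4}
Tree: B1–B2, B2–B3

Yes; width 2.

Vertex coverage: the bags together contain {0, 1, 2, 3, 4}, the full vertex set. Edge coverage: each edge of G has both endpoints in at least one bag. Running intersection: for every vertex, the bags containing it form a connected subtree. All three properties hold, so this is a valid tree decomposition of width max|bag| − 1 = 2, and hence tw(G) ≤ 2.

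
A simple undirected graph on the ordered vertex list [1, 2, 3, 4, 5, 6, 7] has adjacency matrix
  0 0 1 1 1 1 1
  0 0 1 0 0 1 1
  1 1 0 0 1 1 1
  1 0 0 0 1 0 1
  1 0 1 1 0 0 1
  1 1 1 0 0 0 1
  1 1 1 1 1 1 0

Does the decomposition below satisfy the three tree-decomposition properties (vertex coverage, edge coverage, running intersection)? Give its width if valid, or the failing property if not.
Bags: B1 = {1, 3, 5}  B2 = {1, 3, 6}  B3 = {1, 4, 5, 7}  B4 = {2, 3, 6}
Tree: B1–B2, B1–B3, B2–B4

A tree decomposition must satisfy three properties: every vertex lies in some bag; for every edge, both endpoints lie together in some bag; and for every vertex, the bags containing it form a connected subtree. Here edge (7,3) lies in no bag, so the decomposition is invalid.

No — edge (7,3) lies in no bag.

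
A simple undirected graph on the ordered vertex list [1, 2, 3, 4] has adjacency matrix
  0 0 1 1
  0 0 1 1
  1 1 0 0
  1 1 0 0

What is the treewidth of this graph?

2

A width-2 tree decomposition is:
Bags: B1 = {1, 3, 4}  B2 = {2, 3, 4}
Tree: B1–B2
The largest bag has 3 vertices, giving width 2; this decomposition certifies tw(G) ≤ 2. The edges 3–1–4–2–3 form a cycle, so G is not a tree and its treewidth is at least 2. Combining the bounds, tw(G) = 2.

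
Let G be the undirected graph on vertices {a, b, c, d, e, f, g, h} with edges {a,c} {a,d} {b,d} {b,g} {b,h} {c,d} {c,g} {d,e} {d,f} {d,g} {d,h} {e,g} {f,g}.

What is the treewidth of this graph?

2

A width-2 tree decomposition is:
Bags: B1 = {b, d, g}  B2 = {c, d, g}  B3 = {d, e, g}  B4 = {d, f, g}  B5 = {b, d, h}  B6 = {a, c, d}
Tree: B1–B2, B2–B3, B1–B4, B1–B5, B2–B6
The largest bag has 3 vertices, giving width 2; this decomposition certifies tw(G) ≤ 2. For the lower bound, the 3 vertices {d, e, g} are pairwise adjacent, and any tree decomposition puts a clique entirely inside one bag — forcing width ≥ 2. Combining the bounds, tw(G) = 2.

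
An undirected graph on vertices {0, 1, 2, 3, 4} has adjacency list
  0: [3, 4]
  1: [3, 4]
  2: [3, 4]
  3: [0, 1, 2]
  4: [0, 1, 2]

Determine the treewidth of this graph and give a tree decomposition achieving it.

Treewidth 2.
One such decomposition:
Bags: B1 = {2, 3, 4}  B2 = {1, 3, 4}  B3 = {0, 3, 4}
Tree: B1–B2, B2–B3

The largest bag has 3 vertices, giving width 2; this decomposition certifies tw(G) ≤ 2. The edges 3–2–4–1–3 form a cycle, so G is not a tree and its treewidth is at least 2. Combining the bounds, tw(G) = 2.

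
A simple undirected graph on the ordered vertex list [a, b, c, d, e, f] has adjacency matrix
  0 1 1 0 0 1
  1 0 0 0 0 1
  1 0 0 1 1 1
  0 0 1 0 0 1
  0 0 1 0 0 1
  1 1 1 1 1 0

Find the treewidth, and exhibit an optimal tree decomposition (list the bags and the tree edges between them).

Treewidth 2.
One optimal decomposition is:
Bags: B1 = {c, e, f}  B2 = {a, c, f}  B3 = {a, b, f}  B4 = {c, d, f}
Tree: B1–B2, B2–B3, B2–B4

Each bag holds 3 vertices, so the decomposition has width 2, which upper-bounds the treewidth. For the lower bound, the 3 vertices {c, d, f} are pairwise adjacent, and any tree decomposition puts a clique entirely inside one bag — forcing width ≥ 2. Combining the bounds, tw(G) = 2.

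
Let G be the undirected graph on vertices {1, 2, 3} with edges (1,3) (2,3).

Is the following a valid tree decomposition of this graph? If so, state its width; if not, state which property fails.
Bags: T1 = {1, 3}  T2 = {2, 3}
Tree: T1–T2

Yes; width 1.

Checking the three conditions: (i) the bags cover all of {1, 2, 3}; (ii) for each edge, some bag contains both endpoints; (iii) the bags containing any fixed vertex form a subtree. All hold, so the decomposition is valid with width 2 − 1 = 1.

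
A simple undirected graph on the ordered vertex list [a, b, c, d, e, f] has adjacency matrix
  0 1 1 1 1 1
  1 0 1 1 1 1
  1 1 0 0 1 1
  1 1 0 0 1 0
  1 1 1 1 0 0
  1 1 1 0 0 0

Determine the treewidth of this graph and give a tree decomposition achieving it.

Each bag holds 4 vertices, so the decomposition has width 3, which upper-bounds the treewidth. For the lower bound, the 4 vertices {a, b, d, e} are pairwise adjacent, and any tree decomposition puts a clique entirely inside one bag — forcing width ≥ 3. The upper and lower bounds meet at 3, so that is the treewidth.

Treewidth 3.
One such decomposition:
Bags: B1 = {a, b, c, e}  B2 = {a, b, c, f}  B3 = {a, b, d, e}
Tree: B1–B2, B1–B3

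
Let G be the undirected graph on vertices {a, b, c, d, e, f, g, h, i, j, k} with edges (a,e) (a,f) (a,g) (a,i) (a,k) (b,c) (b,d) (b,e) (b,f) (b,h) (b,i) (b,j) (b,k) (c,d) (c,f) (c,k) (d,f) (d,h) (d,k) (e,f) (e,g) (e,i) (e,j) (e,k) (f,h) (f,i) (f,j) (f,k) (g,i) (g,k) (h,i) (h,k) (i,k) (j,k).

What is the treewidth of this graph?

4

A width-4 tree decomposition is:
Bags: B1 = {b, e, f, i, k}  B2 = {b, e, f, j, k}  B3 = {a, e, f, i, k}  B4 = {b, f, h, i, k}  B5 = {a, e, g, i, k}  B6 = {b, d, f, h, k}  B7 = {b, c, d, f, k}
Tree: B1–B2, B1–B3, B1–B4, B3–B5, B4–B6, B6–B7
Each bag holds 5 vertices, so the decomposition has width 4, which upper-bounds the treewidth. Conversely, {a, e, g, i, k} is a clique of size 5, and the vertices of any clique must share a bag in every tree decomposition; so some bag has ≥ 5 vertices and tw(G) ≥ 4. The upper and lower bounds meet at 4, so that is the treewidth.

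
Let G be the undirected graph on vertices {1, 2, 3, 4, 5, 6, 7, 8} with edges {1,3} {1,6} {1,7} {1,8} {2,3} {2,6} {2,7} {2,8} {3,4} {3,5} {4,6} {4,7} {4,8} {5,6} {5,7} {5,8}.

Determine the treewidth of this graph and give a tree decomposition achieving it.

Treewidth 4.
One such decomposition:
Bags: B1 = {3, 5, 6, 7, 8}  B2 = {2, 3, 6, 7, 8}  B3 = {3, 4, 6, 7, 8}  B4 = {1, 3, 6, 7, 8}
Tree: B1–B2, B2–B3, B3–B4

The largest bag has 5 vertices, giving width 4; this decomposition certifies tw(G) ≤ 4. For the lower bound: the 5 vertex sets {5,7}, {2,8}, {3,4}, {6}, {1} are disjoint, each induces a connected subgraph, and every pair is joined by at least one edge of G. Contracting each set to a single vertex therefore yields K_{5} as a minor, and since treewidth is minor-monotone, tw(G) ≥ tw(K_{5}) = 4. Therefore the treewidth is 4.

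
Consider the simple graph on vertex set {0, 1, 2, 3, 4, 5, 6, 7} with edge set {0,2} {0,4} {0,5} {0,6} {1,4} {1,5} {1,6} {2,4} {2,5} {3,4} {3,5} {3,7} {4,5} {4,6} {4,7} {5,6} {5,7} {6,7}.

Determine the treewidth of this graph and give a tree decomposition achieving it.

Each bag holds 4 vertices, so the decomposition has width 3, which upper-bounds the treewidth. For the lower bound, the 4 vertices {0, 2, 4, 5} are pairwise adjacent, and any tree decomposition puts a clique entirely inside one bag — forcing width ≥ 3. Hence tw(G) = 3 exactly.

Treewidth 3.
One such decomposition:
Bags: B1 = {4, 5, 6, 7}  B2 = {0, 4, 5, 6}  B3 = {1, 4, 5, 6}  B4 = {0, 2, 4, 5}  B5 = {3, 4, 5, 7}
Tree: B1–B2, B2–B3, B2–B4, B1–B5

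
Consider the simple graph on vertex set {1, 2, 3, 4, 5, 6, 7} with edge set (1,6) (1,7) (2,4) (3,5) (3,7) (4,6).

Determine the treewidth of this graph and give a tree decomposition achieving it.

Each bag holds 2 vertices, so the decomposition has width 1, which upper-bounds the treewidth. Since G has at least one edge (e.g. 5–3), it is not an edgeless graph, so tw(G) ≥ 1. Combining the bounds, tw(G) = 1.

Treewidth 1.
Bags: B1 = {3, 5}  B2 = {3, 7}  B3 = {1, 7}  B4 = {1, 6}  B5 = {4, 6}  B6 = {2, 4}
Tree: B1–B2, B2–B3, B3–B4, B4–B5, B5–B6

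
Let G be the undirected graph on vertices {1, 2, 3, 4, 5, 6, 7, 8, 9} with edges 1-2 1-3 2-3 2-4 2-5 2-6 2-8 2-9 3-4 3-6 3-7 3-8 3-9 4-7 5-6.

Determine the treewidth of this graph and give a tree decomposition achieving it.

Every bag has size at most 3, so the width is 3 − 1 = 2 and tw(G) ≤ 2. For the lower bound, the 3 vertices {1, 2, 3} are pairwise adjacent, and any tree decomposition puts a clique entirely inside one bag — forcing width ≥ 2. Hence tw(G) = 2 exactly.

Treewidth 2.
One such decomposition:
Bags: B1 = {2, 3, 6}  B2 = {2, 3, 9}  B3 = {2, 3, 4}  B4 = {2, 5, 6}  B5 = {1, 2, 3}  B6 = {2, 3, 8}  B7 = {3, 4, 7}
Tree: B1–B2, B1–B3, B1–B4, B2–B5, B3–B6, B3–B7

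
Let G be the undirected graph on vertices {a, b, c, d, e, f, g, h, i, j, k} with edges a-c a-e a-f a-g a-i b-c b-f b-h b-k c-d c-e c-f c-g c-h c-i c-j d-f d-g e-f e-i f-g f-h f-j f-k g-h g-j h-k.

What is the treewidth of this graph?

A width-3 tree decomposition is:
Bags: B1 = {a, c, f, g}  B2 = {a, c, e, f}  B3 = {c, f, g, h}  B4 = {a, c, e, i}  B5 = {c, d, f, g}  B6 = {c, f, g, j}  B7 = {b, c, f, h}  B8 = {b, f, h, k}
Tree: B1–B2, B1–B3, B2–B4, B1–B5, B3–B6, B3–B7, B7–B8
The largest bag has 4 vertices, giving width 3; this decomposition certifies tw(G) ≤ 3. On the other hand G contains the 4-clique {c, d, f, g}. A clique must lie in a single bag of any decomposition, so no decomposition can have width below 3. Therefore the treewidth is 3.

3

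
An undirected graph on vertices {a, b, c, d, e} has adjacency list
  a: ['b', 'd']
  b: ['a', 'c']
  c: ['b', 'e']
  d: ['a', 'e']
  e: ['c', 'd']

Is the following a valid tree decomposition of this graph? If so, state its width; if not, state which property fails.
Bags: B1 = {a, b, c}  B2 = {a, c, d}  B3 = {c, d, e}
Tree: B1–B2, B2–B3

Yes; width 2.

Checking the three conditions: (i) the bags cover all of {a, b, c, d, e}; (ii) for each edge, some bag contains both endpoints; (iii) the bags containing any fixed vertex form a subtree. All hold, so the decomposition is valid with width 3 − 1 = 2.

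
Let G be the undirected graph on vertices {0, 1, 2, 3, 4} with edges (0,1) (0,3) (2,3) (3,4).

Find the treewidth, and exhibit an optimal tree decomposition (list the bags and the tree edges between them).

The largest bag has 2 vertices, giving width 1; this decomposition certifies tw(G) ≤ 1. Since G has at least one edge (e.g. 3–2), it is not an edgeless graph, so tw(G) ≥ 1. The upper and lower bounds meet at 1, so that is the treewidth.

Treewidth 1.
One such decomposition:
Bags: B1 = {2, 3}  B2 = {0, 3}  B3 = {0, 1}  B4 = {3, 4}
Tree: B1–B2, B2–B3, B2–B4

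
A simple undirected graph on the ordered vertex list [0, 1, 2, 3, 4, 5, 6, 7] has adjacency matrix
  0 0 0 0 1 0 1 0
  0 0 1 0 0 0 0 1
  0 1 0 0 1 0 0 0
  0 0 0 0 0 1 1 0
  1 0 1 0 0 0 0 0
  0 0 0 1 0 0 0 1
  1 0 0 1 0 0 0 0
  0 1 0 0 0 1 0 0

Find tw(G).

A width-2 tree decomposition is:
Bags: B1 = {3, 5, 6}  B2 = {5, 6, 7}  B3 = {1, 6, 7}  B4 = {1, 2, 6}  B5 = {2, 4, 6}  B6 = {0, 4, 6}
Tree: B1–B2, B2–B3, B3–B4, B4–B5, B5–B6
The largest bag has 3 vertices, giving width 2; this decomposition certifies tw(G) ≤ 2. Since 6–3–5–7–1–2–4–0–6 is a cycle in G, G is not acyclic. Forests are exactly the graphs of treewidth ≤ 1, so tw(G) ≥ 2. The upper and lower bounds meet at 2, so that is the treewidth.

2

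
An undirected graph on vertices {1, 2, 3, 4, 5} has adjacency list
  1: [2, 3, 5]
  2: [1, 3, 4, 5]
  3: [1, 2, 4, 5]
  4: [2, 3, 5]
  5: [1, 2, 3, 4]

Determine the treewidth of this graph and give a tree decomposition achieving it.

The largest bag has 4 vertices, giving width 3; this decomposition certifies tw(G) ≤ 3. Conversely, {1, 2, 3, 5} is a clique of size 4, and the vertices of any clique must share a bag in every tree decomposition; so some bag has ≥ 4 vertices and tw(G) ≥ 3. Hence tw(G) = 3 exactly.

Treewidth 3.
Bags: B1 = {2, 3, 4, 5}  B2 = {1, 2, 3, 5}
Tree: B1–B2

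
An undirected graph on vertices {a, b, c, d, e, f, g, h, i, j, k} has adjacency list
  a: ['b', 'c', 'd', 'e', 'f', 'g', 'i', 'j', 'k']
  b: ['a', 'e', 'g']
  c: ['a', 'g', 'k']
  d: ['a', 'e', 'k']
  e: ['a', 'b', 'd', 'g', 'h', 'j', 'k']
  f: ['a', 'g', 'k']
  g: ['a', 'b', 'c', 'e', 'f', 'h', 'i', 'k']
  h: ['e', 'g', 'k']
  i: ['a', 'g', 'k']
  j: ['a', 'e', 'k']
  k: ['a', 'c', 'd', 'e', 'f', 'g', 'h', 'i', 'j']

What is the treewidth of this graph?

3

A width-3 tree decomposition is:
Bags: B1 = {a, f, g, k}  B2 = {a, e, g, k}  B3 = {a, g, i, k}  B4 = {e, g, h, k}  B5 = {a, b, e, g}  B6 = {a, d, e, k}  B7 = {a, c, g, k}  B8 = {a, e, j, k}
Tree: B1–B2, B2–B3, B2–B4, B2–B5, B2–B6, B1–B7, B2–B8
Every bag has size at most 4, so the width is 4 − 1 = 3 and tw(G) ≤ 3. On the other hand G contains the 4-clique {e, g, h, k}. A clique must lie in a single bag of any decomposition, so no decomposition can have width below 3. Combining the bounds, tw(G) = 3.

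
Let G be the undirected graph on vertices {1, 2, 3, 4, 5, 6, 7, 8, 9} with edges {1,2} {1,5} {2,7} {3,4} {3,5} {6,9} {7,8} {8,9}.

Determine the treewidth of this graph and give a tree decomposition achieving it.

Treewidth 1.
One such decomposition:
Bags: B1 = {6, 9}  B2 = {8, 9}  B3 = {7, 8}  B4 = {2, 7}  B5 = {1, 2}  B6 = {1, 5}  B7 = {3, 5}  B8 = {3, 4}
Tree: B1–B2, B2–B3, B3–B4, B4–B5, B5–B6, B6–B7, B7–B8

The largest bag has 2 vertices, giving width 1; this decomposition certifies tw(G) ≤ 1. G has an edge, so its treewidth is at least 1. Hence tw(G) = 1 exactly.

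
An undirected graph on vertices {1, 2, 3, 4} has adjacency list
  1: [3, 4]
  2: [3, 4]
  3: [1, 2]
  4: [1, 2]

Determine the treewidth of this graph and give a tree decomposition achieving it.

Every bag has size at most 3, so the width is 3 − 1 = 2 and tw(G) ≤ 2. The edges 4–2–3–1–4 form a cycle, so G is not a tree and its treewidth is at least 2. The upper and lower bounds meet at 2, so that is the treewidth.

Treewidth 2.
One such decomposition:
Bags: B1 = {2, 3, 4}  B2 = {1, 3, 4}
Tree: B1–B2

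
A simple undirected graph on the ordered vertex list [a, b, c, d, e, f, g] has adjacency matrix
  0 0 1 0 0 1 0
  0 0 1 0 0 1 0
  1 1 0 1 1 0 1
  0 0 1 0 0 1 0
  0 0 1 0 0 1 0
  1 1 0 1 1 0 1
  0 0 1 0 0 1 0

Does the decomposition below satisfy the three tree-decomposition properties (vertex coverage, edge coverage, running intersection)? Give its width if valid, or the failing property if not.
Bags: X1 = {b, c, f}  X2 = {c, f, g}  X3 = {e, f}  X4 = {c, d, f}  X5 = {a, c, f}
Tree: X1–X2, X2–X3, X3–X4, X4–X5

No — edge (c,e) lies in no bag.

A tree decomposition must satisfy three properties: every vertex lies in some bag; for every edge, both endpoints lie together in some bag; and for every vertex, the bags containing it form a connected subtree. Here edge (c,e) lies in no bag, so the decomposition is invalid.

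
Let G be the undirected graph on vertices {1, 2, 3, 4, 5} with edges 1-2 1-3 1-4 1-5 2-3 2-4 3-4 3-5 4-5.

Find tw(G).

3

A width-3 tree decomposition is:
Bags: B1 = {1, 2, 3, 4}  B2 = {1, 3, 4, 5}
Tree: B1–B2
The largest bag has 4 vertices, giving width 3; this decomposition certifies tw(G) ≤ 3. Conversely, {1, 2, 3, 4} is a clique of size 4, and the vertices of any clique must share a bag in every tree decomposition; so some bag has ≥ 4 vertices and tw(G) ≥ 3. Combining the bounds, tw(G) = 3.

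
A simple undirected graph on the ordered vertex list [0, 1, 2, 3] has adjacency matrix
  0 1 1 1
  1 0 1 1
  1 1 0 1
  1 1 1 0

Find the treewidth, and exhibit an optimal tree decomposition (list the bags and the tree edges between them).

A single bag containing all 4 vertices is trivially a valid decomposition of width 3. For the lower bound, the 4 vertices {0, 1, 2, 3} are pairwise adjacent, and any tree decomposition puts a clique entirely inside one bag — forcing width ≥ 3. The upper and lower bounds meet at 3, so that is the treewidth.

Treewidth 3.
Bags: B1 = {0, 1, 2, 3}
Tree: (single bag)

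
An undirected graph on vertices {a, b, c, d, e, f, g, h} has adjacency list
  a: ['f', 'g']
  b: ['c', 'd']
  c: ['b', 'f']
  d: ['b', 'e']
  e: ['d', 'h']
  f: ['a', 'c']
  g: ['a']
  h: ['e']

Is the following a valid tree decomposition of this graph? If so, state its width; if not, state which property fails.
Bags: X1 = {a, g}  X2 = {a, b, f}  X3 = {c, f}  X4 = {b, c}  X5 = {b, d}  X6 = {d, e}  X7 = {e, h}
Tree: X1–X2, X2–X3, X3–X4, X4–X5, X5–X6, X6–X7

No — bags containing vertex b are not connected in the tree.

A tree decomposition must satisfy three properties: every vertex lies in some bag; for every edge, both endpoints lie together in some bag; and for every vertex, the bags containing it form a connected subtree. Here bags containing vertex b are not connected in the tree, so the decomposition is invalid.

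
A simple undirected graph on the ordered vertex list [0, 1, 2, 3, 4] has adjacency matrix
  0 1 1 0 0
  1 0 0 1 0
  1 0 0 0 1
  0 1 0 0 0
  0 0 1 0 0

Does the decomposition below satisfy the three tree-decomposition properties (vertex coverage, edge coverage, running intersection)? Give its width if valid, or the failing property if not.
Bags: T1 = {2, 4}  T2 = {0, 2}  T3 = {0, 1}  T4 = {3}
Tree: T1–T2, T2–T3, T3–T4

No — edge (1,3) lies in no bag.

A tree decomposition must satisfy three properties: every vertex lies in some bag; for every edge, both endpoints lie together in some bag; and for every vertex, the bags containing it form a connected subtree. Here edge (1,3) lies in no bag, so the decomposition is invalid.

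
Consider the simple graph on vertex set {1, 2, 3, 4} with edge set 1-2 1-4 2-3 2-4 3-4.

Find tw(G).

2

A width-2 tree decomposition is:
Bags: B1 = {1, 2, 4}  B2 = {2, 3, 4}
Tree: B1–B2
Every bag has size at most 3, so the width is 3 − 1 = 2 and tw(G) ≤ 2. Conversely, {1, 2, 4} is a clique of size 3, and the vertices of any clique must share a bag in every tree decomposition; so some bag has ≥ 3 vertices and tw(G) ≥ 2. Therefore the treewidth is 2.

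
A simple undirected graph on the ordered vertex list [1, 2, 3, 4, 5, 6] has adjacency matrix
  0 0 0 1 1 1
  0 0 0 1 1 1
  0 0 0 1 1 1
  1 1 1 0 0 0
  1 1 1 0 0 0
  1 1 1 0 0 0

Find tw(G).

3

A width-3 tree decomposition is:
Bags: B1 = {1, 2, 3, 6}  B2 = {1, 2, 3, 4}  B3 = {1, 2, 3, 5}
Tree: B1–B2, B2–B3
The largest bag has 4 vertices, giving width 3; this decomposition certifies tw(G) ≤ 3. For the lower bound: the 4 vertex sets {2,6}, {3,4}, {1}, {5} are disjoint, each induces a connected subgraph, and every pair is joined by at least one edge of G. Contracting each set to a single vertex therefore yields K_{4} as a minor, and since treewidth is minor-monotone, tw(G) ≥ tw(K_{4}) = 3. Combining the bounds, tw(G) = 3.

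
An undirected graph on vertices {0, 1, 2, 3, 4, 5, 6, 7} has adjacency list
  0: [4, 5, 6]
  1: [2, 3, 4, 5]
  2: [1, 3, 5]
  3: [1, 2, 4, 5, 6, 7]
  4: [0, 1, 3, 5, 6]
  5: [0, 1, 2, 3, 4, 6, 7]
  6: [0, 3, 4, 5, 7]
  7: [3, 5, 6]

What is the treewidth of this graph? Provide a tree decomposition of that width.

Each bag holds 4 vertices, so the decomposition has width 3, which upper-bounds the treewidth. Conversely, {0, 4, 5, 6} is a clique of size 4, and the vertices of any clique must share a bag in every tree decomposition; so some bag has ≥ 4 vertices and tw(G) ≥ 3. Combining the bounds, tw(G) = 3.

Treewidth 3.
One optimal decomposition is:
Bags: B1 = {1, 2, 3, 5}  B2 = {1, 3, 4, 5}  B3 = {3, 4, 5, 6}  B4 = {0, 4, 5, 6}  B5 = {3, 5, 6, 7}
Tree: B1–B2, B2–B3, B3–B4, B3–B5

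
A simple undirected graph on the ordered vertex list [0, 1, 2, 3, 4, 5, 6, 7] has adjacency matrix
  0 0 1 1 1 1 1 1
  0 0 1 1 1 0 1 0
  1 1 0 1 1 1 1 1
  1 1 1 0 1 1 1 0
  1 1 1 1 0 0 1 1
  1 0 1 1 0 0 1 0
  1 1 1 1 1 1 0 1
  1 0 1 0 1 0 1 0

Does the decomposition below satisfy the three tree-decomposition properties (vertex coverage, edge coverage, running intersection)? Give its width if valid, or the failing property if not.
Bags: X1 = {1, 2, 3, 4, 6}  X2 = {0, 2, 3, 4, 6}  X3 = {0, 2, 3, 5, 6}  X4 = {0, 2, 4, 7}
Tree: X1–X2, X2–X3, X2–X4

A tree decomposition must satisfy three properties: every vertex lies in some bag; for every edge, both endpoints lie together in some bag; and for every vertex, the bags containing it form a connected subtree. Here edge (6,7) lies in no bag, so the decomposition is invalid.

No — edge (6,7) lies in no bag.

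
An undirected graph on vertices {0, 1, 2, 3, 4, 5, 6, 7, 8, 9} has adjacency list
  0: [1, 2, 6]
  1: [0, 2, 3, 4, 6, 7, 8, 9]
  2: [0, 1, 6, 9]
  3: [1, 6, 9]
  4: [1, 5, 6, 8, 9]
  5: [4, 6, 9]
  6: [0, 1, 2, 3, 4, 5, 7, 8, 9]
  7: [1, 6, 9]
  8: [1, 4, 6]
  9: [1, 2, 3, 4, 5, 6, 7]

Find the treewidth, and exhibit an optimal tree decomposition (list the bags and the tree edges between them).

Treewidth 3.
Bags: B1 = {1, 4, 6, 9}  B2 = {1, 3, 6, 9}  B3 = {1, 2, 6, 9}  B4 = {1, 6, 7, 9}  B5 = {1, 4, 6, 8}  B6 = {4, 5, 6, 9}  B7 = {0, 1, 2, 6}
Tree: B1–B2, B1–B3, B2–B4, B1–B5, B1–B6, B3–B7

Each bag holds 4 vertices, so the decomposition has width 3, which upper-bounds the treewidth. On the other hand G contains the 4-clique {0, 1, 2, 6}. A clique must lie in a single bag of any decomposition, so no decomposition can have width below 3. Therefore the treewidth is 3.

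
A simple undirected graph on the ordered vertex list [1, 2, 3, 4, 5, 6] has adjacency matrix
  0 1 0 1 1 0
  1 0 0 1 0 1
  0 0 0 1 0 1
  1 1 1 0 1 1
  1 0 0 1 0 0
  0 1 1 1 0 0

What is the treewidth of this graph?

2

A width-2 tree decomposition is:
Bags: B1 = {2, 4, 6}  B2 = {1, 2, 4}  B3 = {3, 4, 6}  B4 = {1, 4, 5}
Tree: B1–B2, B1–B3, B2–B4
The largest bag has 3 vertices, giving width 2; this decomposition certifies tw(G) ≤ 2. For the lower bound, the 3 vertices {1, 2, 4} are pairwise adjacent, and any tree decomposition puts a clique entirely inside one bag — forcing width ≥ 2. Hence tw(G) = 2 exactly.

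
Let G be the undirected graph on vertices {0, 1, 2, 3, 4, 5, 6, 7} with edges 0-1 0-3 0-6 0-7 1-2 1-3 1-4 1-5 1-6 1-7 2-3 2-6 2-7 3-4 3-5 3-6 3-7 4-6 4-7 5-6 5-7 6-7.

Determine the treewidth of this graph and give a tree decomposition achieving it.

Each bag holds 5 vertices, so the decomposition has width 4, which upper-bounds the treewidth. For the lower bound, the 5 vertices {0, 1, 3, 6, 7} are pairwise adjacent, and any tree decomposition puts a clique entirely inside one bag — forcing width ≥ 4. Hence tw(G) = 4 exactly.

Treewidth 4.
One such decomposition:
Bags: B1 = {1, 3, 5, 6, 7}  B2 = {1, 3, 4, 6, 7}  B3 = {0, 1, 3, 6, 7}  B4 = {1, 2, 3, 6, 7}
Tree: B1–B2, B1–B3, B2–B4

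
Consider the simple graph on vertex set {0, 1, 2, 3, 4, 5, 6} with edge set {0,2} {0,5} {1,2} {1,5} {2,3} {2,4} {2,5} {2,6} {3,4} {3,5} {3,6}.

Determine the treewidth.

2

A width-2 tree decomposition is:
Bags: B1 = {2, 3, 5}  B2 = {2, 3, 4}  B3 = {2, 3, 6}  B4 = {0, 2, 5}  B5 = {1, 2, 5}
Tree: B1–B2, B2–B3, B1–B4, B4–B5
Every bag has size at most 3, so the width is 3 − 1 = 2 and tw(G) ≤ 2. On the other hand G contains the 3-clique {0, 2, 5}. A clique must lie in a single bag of any decomposition, so no decomposition can have width below 2. Therefore the treewidth is 2.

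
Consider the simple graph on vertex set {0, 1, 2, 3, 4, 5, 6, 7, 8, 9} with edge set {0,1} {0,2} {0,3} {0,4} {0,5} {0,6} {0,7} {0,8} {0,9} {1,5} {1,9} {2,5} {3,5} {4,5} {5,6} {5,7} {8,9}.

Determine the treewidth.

2

A width-2 tree decomposition is:
Bags: B1 = {0, 1, 9}  B2 = {0, 1, 5}  B3 = {0, 4, 5}  B4 = {0, 3, 5}  B5 = {0, 2, 5}  B6 = {0, 5, 7}  B7 = {0, 8, 9}  B8 = {0, 5, 6}
Tree: B1–B2, B2–B3, B2–B4, B3–B5, B2–B6, B1–B7, B3–B8
Each bag holds 3 vertices, so the decomposition has width 2, which upper-bounds the treewidth. For the lower bound, the 3 vertices {0, 8, 9} are pairwise adjacent, and any tree decomposition puts a clique entirely inside one bag — forcing width ≥ 2. Combining the bounds, tw(G) = 2.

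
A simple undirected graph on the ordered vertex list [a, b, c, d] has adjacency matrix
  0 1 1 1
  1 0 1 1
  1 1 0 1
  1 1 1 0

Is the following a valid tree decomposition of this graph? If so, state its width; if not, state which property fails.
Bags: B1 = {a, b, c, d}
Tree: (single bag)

Every vertex of G appears in some bag (union = {a, b, c, d}); every edge is covered by a bag; and for each vertex v the set of bags containing v is connected in the bag tree. The decomposition is therefore valid. The largest bag has 4 vertices, so the width is 3.

Yes; width 3.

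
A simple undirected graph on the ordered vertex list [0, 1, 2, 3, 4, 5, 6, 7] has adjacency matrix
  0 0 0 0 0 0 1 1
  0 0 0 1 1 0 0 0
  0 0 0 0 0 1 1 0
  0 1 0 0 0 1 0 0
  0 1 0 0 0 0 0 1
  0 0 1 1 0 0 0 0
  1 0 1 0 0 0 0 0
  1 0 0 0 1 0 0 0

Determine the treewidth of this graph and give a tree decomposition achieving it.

Each bag holds 3 vertices, so the decomposition has width 2, which upper-bounds the treewidth. Since 0–7–4–1–3–5–2–6–0 is a cycle in G, G is not acyclic. Forests are exactly the graphs of treewidth ≤ 1, so tw(G) ≥ 2. Hence tw(G) = 2 exactly.

Treewidth 2.
Bags: B1 = {0, 4, 7}  B2 = {0, 1, 4}  B3 = {0, 1, 3}  B4 = {0, 3, 5}  B5 = {0, 2, 5}  B6 = {0, 2, 6}
Tree: B1–B2, B2–B3, B3–B4, B4–B5, B5–B6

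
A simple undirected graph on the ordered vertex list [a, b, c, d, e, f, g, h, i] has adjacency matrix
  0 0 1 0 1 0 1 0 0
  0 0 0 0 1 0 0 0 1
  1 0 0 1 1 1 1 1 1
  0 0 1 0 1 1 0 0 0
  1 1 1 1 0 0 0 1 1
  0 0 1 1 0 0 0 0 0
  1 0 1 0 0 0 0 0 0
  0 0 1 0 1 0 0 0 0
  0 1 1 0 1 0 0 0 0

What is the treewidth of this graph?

2

A width-2 tree decomposition is:
Bags: B1 = {c, d, e}  B2 = {a, c, e}  B3 = {c, e, i}  B4 = {c, d, f}  B5 = {c, e, h}  B6 = {a, c, g}  B7 = {b, e, i}
Tree: B1–B2, B2–B3, B1–B4, B2–B5, B2–B6, B3–B7
Every bag has size at most 3, so the width is 3 − 1 = 2 and tw(G) ≤ 2. For the lower bound, the 3 vertices {a, c, g} are pairwise adjacent, and any tree decomposition puts a clique entirely inside one bag — forcing width ≥ 2. Hence tw(G) = 2 exactly.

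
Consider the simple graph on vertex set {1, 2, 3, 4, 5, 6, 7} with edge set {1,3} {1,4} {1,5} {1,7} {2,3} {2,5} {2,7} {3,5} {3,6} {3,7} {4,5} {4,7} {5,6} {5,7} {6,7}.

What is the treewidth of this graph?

3

A width-3 tree decomposition is:
Bags: B1 = {3, 5, 6, 7}  B2 = {2, 3, 5, 7}  B3 = {1, 3, 5, 7}  B4 = {1, 4, 5, 7}
Tree: B1–B2, B1–B3, B3–B4
Each bag holds 4 vertices, so the decomposition has width 3, which upper-bounds the treewidth. For the lower bound, the 4 vertices {1, 3, 5, 7} are pairwise adjacent, and any tree decomposition puts a clique entirely inside one bag — forcing width ≥ 3. Therefore the treewidth is 3.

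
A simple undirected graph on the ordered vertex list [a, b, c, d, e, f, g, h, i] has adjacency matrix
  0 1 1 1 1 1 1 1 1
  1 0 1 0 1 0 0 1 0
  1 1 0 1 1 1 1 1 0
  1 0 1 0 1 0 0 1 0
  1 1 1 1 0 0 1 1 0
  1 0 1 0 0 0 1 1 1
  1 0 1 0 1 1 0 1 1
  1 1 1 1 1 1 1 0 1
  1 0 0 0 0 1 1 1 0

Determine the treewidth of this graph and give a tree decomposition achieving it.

Every bag has size at most 5, so the width is 5 − 1 = 4 and tw(G) ≤ 4. Conversely, {a, c, d, e, h} is a clique of size 5, and the vertices of any clique must share a bag in every tree decomposition; so some bag has ≥ 5 vertices and tw(G) ≥ 4. The upper and lower bounds meet at 4, so that is the treewidth.

Treewidth 4.
One optimal decomposition is:
Bags: B1 = {a, c, e, g, h}  B2 = {a, c, f, g, h}  B3 = {a, b, c, e, h}  B4 = {a, f, g, h, i}  B5 = {a, c, d, e, h}
Tree: B1–B2, B1–B3, B2–B4, B3–B5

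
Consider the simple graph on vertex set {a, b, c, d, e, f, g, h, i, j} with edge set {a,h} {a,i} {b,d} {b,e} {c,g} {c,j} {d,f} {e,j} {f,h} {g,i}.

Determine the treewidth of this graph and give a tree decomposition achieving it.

The largest bag has 3 vertices, giving width 2; this decomposition certifies tw(G) ≤ 2. For the lower bound, G contains the cycle e–j–c–g–i–a–h–f–d–b–e, so G is not a forest; only forests have treewidth ≤ 1, hence tw(G) ≥ 2. Therefore the treewidth is 2.

Treewidth 2.
One such decomposition:
Bags: B1 = {c, e, j}  B2 = {c, e, g}  B3 = {e, g, i}  B4 = {a, e, i}  B5 = {a, e, h}  B6 = {e, f, h}  B7 = {d, e, f}  B8 = {b, d, e}
Tree: B1–B2, B2–B3, B3–B4, B4–B5, B5–B6, B6–B7, B7–B8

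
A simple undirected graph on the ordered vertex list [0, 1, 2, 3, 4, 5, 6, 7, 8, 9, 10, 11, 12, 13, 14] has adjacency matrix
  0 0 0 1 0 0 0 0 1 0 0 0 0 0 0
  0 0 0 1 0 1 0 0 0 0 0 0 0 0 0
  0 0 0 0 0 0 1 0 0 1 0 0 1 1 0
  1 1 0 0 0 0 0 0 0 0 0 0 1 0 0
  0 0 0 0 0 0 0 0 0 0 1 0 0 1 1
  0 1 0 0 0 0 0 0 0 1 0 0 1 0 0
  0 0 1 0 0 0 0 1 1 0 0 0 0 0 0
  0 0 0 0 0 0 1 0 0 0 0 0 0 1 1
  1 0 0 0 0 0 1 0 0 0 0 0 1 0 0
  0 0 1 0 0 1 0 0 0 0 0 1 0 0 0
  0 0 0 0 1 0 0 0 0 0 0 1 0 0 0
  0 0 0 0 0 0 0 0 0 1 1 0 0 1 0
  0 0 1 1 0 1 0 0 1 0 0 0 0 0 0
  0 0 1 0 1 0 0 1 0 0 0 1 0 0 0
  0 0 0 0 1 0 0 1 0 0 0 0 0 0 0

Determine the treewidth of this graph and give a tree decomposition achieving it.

Treewidth 3.
Bags: B1 = {0, 1, 3, 5}  B2 = {0, 3, 5, 12}  B3 = {0, 5, 8, 12}  B4 = {5, 8, 9, 12}  B5 = {2, 8, 9, 12}  B6 = {2, 6, 8, 9}  B7 = {2, 6, 9, 11}  B8 = {2, 6, 11, 13}  B9 = {6, 7, 11, 13}  B10 = {7, 10, 11, 13}  B11 = {4, 7, 10, 13}  B12 = {4, 7, 10, 14}
Tree: B1–B2, B2–B3, B3–B4, B4–B5, B5–B6, B6–B7, B7–B8, B8–B9, B9–B10, B10–B11, B11–B12

The largest bag has 4 vertices, giving width 3; this decomposition certifies tw(G) ≤ 3. For the lower bound: the 4 vertex sets {0,1,3}, {5}, {12}, {2,6,8,9} are disjoint, each induces a connected subgraph, and every pair is joined by at least one edge of G. Contracting each set to a single vertex therefore yields K_{4} as a minor, and since treewidth is minor-monotone, tw(G) ≥ tw(K_{4}) = 3. The upper and lower bounds meet at 3, so that is the treewidth.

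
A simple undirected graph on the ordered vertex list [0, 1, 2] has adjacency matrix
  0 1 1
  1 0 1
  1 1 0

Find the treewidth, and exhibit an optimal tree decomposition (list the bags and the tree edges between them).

With just one bag of size 3, the width is 3 − 1 = 2, so tw(G) ≤ 2. For the lower bound, the 3 vertices {0, 1, 2} are pairwise adjacent, and any tree decomposition puts a clique entirely inside one bag — forcing width ≥ 2. The upper and lower bounds meet at 2, so that is the treewidth.

Treewidth 2.
Bags: B1 = {0, 1, 2}
Tree: (single bag)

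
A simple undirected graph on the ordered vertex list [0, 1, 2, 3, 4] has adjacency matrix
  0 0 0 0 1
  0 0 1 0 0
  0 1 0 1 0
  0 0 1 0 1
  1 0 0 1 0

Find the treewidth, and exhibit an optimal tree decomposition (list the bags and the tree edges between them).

Each bag holds 2 vertices, so the decomposition has width 1, which upper-bounds the treewidth. Since G has at least one edge (e.g. 0–4), it is not an edgeless graph, so tw(G) ≥ 1. Therefore the treewidth is 1.

Treewidth 1.
One optimal decomposition is:
Bags: B1 = {0, 4}  B2 = {3, 4}  B3 = {2, 3}  B4 = {1, 2}
Tree: B1–B2, B2–B3, B3–B4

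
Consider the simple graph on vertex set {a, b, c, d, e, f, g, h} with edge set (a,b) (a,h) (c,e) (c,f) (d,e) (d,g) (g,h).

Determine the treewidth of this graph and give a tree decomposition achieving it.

Treewidth 1.
Bags: B1 = {a, b}  B2 = {a, h}  B3 = {g, h}  B4 = {d, g}  B5 = {d, e}  B6 = {c, e}  B7 = {c, f}
Tree: B1–B2, B2–B3, B3–B4, B4–B5, B5–B6, B6–B7

The largest bag has 2 vertices, giving width 1; this decomposition certifies tw(G) ≤ 1. G has an edge, so its treewidth is at least 1. Hence tw(G) = 1 exactly.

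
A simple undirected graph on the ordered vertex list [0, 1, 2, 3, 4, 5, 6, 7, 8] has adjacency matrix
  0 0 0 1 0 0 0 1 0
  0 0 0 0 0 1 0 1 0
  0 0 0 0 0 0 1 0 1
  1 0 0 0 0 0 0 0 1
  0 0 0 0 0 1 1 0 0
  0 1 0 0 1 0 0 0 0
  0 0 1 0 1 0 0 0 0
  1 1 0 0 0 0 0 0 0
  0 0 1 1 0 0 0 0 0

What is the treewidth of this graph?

2

A width-2 tree decomposition is:
Bags: B1 = {1, 4, 5}  B2 = {1, 4, 6}  B3 = {1, 2, 6}  B4 = {1, 2, 8}  B5 = {1, 3, 8}  B6 = {0, 1, 3}  B7 = {0, 1, 7}
Tree: B1–B2, B2–B3, B3–B4, B4–B5, B5–B6, B6–B7
The largest bag has 3 vertices, giving width 2; this decomposition certifies tw(G) ≤ 2. For the lower bound, G contains the cycle 1–5–4–6–2–8–3–0–7–1, so G is not a forest; only forests have treewidth ≤ 1, hence tw(G) ≥ 2. Hence tw(G) = 2 exactly.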